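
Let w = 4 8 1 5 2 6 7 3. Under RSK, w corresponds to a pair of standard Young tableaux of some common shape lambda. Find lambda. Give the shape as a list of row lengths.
[4, 3, 1]

RSK row insertion gives P = [[1, 2, 3, 7], [4, 5, 6], [8]], which has shape [4, 3, 1].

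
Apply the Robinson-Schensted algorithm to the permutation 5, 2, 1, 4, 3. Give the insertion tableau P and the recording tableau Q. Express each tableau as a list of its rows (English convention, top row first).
P = [[1, 3], [2, 4], [5]], Q = [[1, 4], [2, 5], [3]]

Insert each entry of the permutation into P by Schensted row insertion, recording in Q the position of each new cell.

Insert 5: appended to row 1. P = [[5]], Q = [[1]].
Insert 2: 2 bumps 5 from row 1; 5 starts row 2. P = [[2], [5]], Q = [[1], [2]].
Insert 1: 1 bumps 2 from row 1; 2 bumps 5 from row 2; 5 starts row 3. P = [[1], [2], [5]], Q = [[1], [2], [3]].
Insert 4: appended to row 1. P = [[1, 4], [2], [5]], Q = [[1, 4], [2], [3]].
Insert 3: 3 bumps 4 from row 1; 4 appends to row 2. P = [[1, 3], [2, 4], [5]], Q = [[1, 4], [2, 5], [3]].

So P = [[1, 3], [2, 4], [5]], Q = [[1, 4], [2, 5], [3]].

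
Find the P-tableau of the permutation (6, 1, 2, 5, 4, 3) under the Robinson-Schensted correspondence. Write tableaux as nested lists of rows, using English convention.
P = [[1, 2, 3], [4], [5], [6]]

After inserting 6: P = [[6]].
After inserting 1: P = [[1], [6]].
After inserting 2: P = [[1, 2], [6]].
After inserting 5: P = [[1, 2, 5], [6]].
After inserting 4: P = [[1, 2, 4], [5], [6]].
After inserting 3: P = [[1, 2, 3], [4], [5], [6]].

So P = [[1, 2, 3], [4], [5], [6]].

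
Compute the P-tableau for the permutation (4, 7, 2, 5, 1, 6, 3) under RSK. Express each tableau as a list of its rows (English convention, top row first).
Insert 4: appended to row 1. P = [[4]].
Insert 7: appended to row 1. P = [[4, 7]].
Insert 2: 2 bumps 4 from row 1; 4 starts row 2. P = [[2, 7], [4]].
Insert 5: 5 bumps 7 from row 1; 7 appends to row 2. P = [[2, 5], [4, 7]].
Insert 1: 1 bumps 2 from row 1; 2 bumps 4 from row 2; 4 starts row 3. P = [[1, 5], [2, 7], [4]].
Insert 6: appended to row 1. P = [[1, 5, 6], [2, 7], [4]].
Insert 3: 3 bumps 5 from row 1; 5 bumps 7 from row 2; 7 appends to row 3. P = [[1, 3, 6], [2, 5], [4, 7]].

So P = [[1, 3, 6], [2, 5], [4, 7]].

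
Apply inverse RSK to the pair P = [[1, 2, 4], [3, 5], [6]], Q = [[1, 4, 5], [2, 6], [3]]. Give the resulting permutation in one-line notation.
6 3 1 2 5 4

Reverse the RSK construction: for i from n down to 1, find the cell of Q containing i, remove the entry at that cell from P, and reverse-bump it up through P; the value ejected from row 1 is w(i).

Step i=6: Q has 6 at row 2, column 2; remove 5 from row 2 of P and reverse-bump: 5 enters row 1 and ejects 4. So w(6) = 4. P is now [[1, 2, 5], [3], [6]].
Step i=5: Q has 5 at row 1, column 3; remove that cell from P, ejecting 5. So w(5) = 5. P is now [[1, 2], [3], [6]].
Step i=4: Q has 4 at row 1, column 2; remove that cell from P, ejecting 2. So w(4) = 2. P is now [[1], [3], [6]].
Step i=3: Q has 3 at row 3, column 1; remove 6 from row 3 of P and reverse-bump: 6 enters row 2 and ejects 3; 3 enters row 1 and ejects 1. So w(3) = 1. P is now [[3], [6]].
Step i=2: Q has 2 at row 2, column 1; remove 6 from row 2 of P and reverse-bump: 6 enters row 1 and ejects 3. So w(2) = 3. P is now [[6]].
Step i=1: Q has 1 at row 1, column 1; remove that cell from P, ejecting 6. So w(1) = 6. P is now [].

So w = 6 3 1 2 5 4.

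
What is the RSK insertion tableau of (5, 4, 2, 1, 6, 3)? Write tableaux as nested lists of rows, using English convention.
Insert 5: appended to row 1. P = [[5]].
Insert 4: 4 bumps 5 from row 1; 5 starts row 2. P = [[4], [5]].
Insert 2: 2 bumps 4 from row 1; 4 bumps 5 from row 2; 5 starts row 3. P = [[2], [4], [5]].
Insert 1: 1 bumps 2 from row 1; 2 bumps 4 from row 2; 4 bumps 5 from row 3; 5 starts row 4. P = [[1], [2], [4], [5]].
Insert 6: appended to row 1. P = [[1, 6], [2], [4], [5]].
Insert 3: 3 bumps 6 from row 1; 6 appends to row 2. P = [[1, 3], [2, 6], [4], [5]].

So P = [[1, 3], [2, 6], [4], [5]].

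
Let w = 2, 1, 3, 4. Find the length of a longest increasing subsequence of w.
3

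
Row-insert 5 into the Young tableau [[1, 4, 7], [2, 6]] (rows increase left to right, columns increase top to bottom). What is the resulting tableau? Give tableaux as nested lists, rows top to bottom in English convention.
[[1, 4, 5], [2, 6, 7]]

In row 1, 5 replaces 7 (the leftmost entry greater than 5); 7 is bumped to row 2. 7 is appended to row 2. The new tableau is [[1, 4, 5], [2, 6, 7]].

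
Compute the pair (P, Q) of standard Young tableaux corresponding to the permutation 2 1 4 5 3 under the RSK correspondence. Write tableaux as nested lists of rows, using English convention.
P = [[1, 3, 5], [2, 4]], Q = [[1, 3, 4], [2, 5]]

Insert each entry of the permutation into P by Schensted row insertion, recording in Q the position of each new cell.

Insert 2: appended to row 1. P = [[2]].
Insert 1: 1 bumps 2 from row 1; 2 starts row 2. P = [[1], [2]].
Insert 4: appended to row 1. P = [[1, 4], [2]].
Insert 5: appended to row 1. P = [[1, 4, 5], [2]].
Insert 3: 3 bumps 4 from row 1; 4 appends to row 2. P = [[1, 3, 5], [2, 4]].

So P = [[1, 3, 5], [2, 4]], Q = [[1, 3, 4], [2, 5]].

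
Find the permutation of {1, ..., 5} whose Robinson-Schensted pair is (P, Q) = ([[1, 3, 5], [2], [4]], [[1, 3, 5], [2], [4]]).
4 2 3 1 5

Reverse the RSK construction: for i from n down to 1, find the cell of Q containing i, remove the entry at that cell from P, and reverse-bump it up through P; the value ejected from row 1 is w(i).

Step i=5: Q has 5 at row 1, column 3; remove that cell from P, ejecting 5. So w(5) = 5. P is now [[1, 3], [2], [4]].
Step i=4: Q has 4 at row 3, column 1; remove 4 from row 3 of P and reverse-bump: 4 enters row 2 and ejects 2; 2 enters row 1 and ejects 1. So w(4) = 1. P is now [[2, 3], [4]].
Step i=3: Q has 3 at row 1, column 2; remove that cell from P, ejecting 3. So w(3) = 3. P is now [[2], [4]].
Step i=2: Q has 2 at row 2, column 1; remove 4 from row 2 of P and reverse-bump: 4 enters row 1 and ejects 2. So w(2) = 2. P is now [[4]].
Step i=1: Q has 1 at row 1, column 1; remove that cell from P, ejecting 4. So w(1) = 4. P is now [].

So w = 4 2 3 1 5.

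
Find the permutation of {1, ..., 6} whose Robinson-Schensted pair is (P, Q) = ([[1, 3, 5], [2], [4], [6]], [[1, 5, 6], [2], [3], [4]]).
6 4 2 1 3 5

Reverse the RSK construction: for i from n down to 1, find the cell of Q containing i, remove the entry at that cell from P, and reverse-bump it up through P; the value ejected from row 1 is w(i).

Step i=6: Q has 6 at row 1, column 3; remove that cell from P, ejecting 5. So w(6) = 5. P is now [[1, 3], [2], [4], [6]].
Step i=5: Q has 5 at row 1, column 2; remove that cell from P, ejecting 3. So w(5) = 3. P is now [[1], [2], [4], [6]].
Step i=4: Q has 4 at row 4, column 1; remove 6 from row 4 of P and reverse-bump: 6 enters row 3 and ejects 4; 4 enters row 2 and ejects 2; 2 enters row 1 and ejects 1. So w(4) = 1. P is now [[2], [4], [6]].
Step i=3: Q has 3 at row 3, column 1; remove 6 from row 3 of P and reverse-bump: 6 enters row 2 and ejects 4; 4 enters row 1 and ejects 2. So w(3) = 2. P is now [[4], [6]].
Step i=2: Q has 2 at row 2, column 1; remove 6 from row 2 of P and reverse-bump: 6 enters row 1 and ejects 4. So w(2) = 4. P is now [[6]].
Step i=1: Q has 1 at row 1, column 1; remove that cell from P, ejecting 6. So w(1) = 6. P is now [].

So w = 6 4 2 1 3 5.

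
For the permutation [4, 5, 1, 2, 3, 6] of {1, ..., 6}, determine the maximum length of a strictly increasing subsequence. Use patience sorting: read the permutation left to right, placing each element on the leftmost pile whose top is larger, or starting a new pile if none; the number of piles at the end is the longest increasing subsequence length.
4: new pile. tops = [4]
5: new pile. tops = [4, 5]
1: onto pile 1 (replacing 4). tops = [1, 5]
2: onto pile 2 (replacing 5). tops = [1, 2]
3: new pile. tops = [1, 2, 3]
6: new pile. tops = [1, 2, 3, 6]

4 piles, so the longest increasing subsequence has length 4.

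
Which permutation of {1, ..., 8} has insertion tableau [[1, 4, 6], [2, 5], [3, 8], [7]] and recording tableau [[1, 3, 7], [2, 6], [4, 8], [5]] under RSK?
Reverse the RSK construction: for i from n down to 1, find the cell of Q containing i, remove the entry at that cell from P, and reverse-bump it up through P; the value ejected from row 1 is w(i).

Step i=8: Q has 8 at row 3, column 2; remove 8 from row 3 of P and reverse-bump: 8 enters row 2 and ejects 5; 5 enters row 1 and ejects 4. So w(8) = 4. P is now [[1, 5, 6], [2, 8], [3], [7]].
Step i=7: Q has 7 at row 1, column 3; remove that cell from P, ejecting 6. So w(7) = 6. P is now [[1, 5], [2, 8], [3], [7]].
Step i=6: Q has 6 at row 2, column 2; remove 8 from row 2 of P and reverse-bump: 8 enters row 1 and ejects 5. So w(6) = 5. P is now [[1, 8], [2], [3], [7]].
Step i=5: Q has 5 at row 4, column 1; remove 7 from row 4 of P and reverse-bump: 7 enters row 3 and ejects 3; 3 enters row 2 and ejects 2; 2 enters row 1 and ejects 1. So w(5) = 1. P is now [[2, 8], [3], [7]].
Step i=4: Q has 4 at row 3, column 1; remove 7 from row 3 of P and reverse-bump: 7 enters row 2 and ejects 3; 3 enters row 1 and ejects 2. So w(4) = 2. P is now [[3, 8], [7]].
Step i=3: Q has 3 at row 1, column 2; remove that cell from P, ejecting 8. So w(3) = 8. P is now [[3], [7]].
Step i=2: Q has 2 at row 2, column 1; remove 7 from row 2 of P and reverse-bump: 7 enters row 1 and ejects 3. So w(2) = 3. P is now [[7]].
Step i=1: Q has 1 at row 1, column 1; remove that cell from P, ejecting 7. So w(1) = 7. P is now [].

So w = 7 3 8 2 1 5 6 4.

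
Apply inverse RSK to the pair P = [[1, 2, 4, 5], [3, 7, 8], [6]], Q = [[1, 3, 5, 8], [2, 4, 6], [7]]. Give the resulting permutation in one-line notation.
6 1 7 3 8 4 2 5

Reverse RSK: for i = n, n-1, ..., 1, locate i in Q, remove the corresponding corner cell from P, and reverse-bump its entry up through P; the value ejected from row 1 is w(i).

So w = 6 1 7 3 8 4 2 5.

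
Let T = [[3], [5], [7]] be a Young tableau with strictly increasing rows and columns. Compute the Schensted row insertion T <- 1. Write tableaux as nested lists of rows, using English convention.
In row 1, 1 replaces 3 (the leftmost entry greater than 1); 3 is bumped to row 2. In row 2, 3 replaces 5 (the leftmost entry greater than 3); 5 is bumped to row 3. In row 3, 5 replaces 7 (the leftmost entry greater than 5); 7 is bumped to row 4. 7 starts a new row 4. The new tableau is [[1], [3], [5], [7]].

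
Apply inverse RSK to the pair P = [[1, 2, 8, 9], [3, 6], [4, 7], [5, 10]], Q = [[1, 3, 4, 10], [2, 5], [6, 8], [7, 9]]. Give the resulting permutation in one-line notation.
5 4 7 10 8 3 1 6 2 9

Reverse the RSK construction: for i from n down to 1, find the cell of Q containing i, remove the entry at that cell from P, and reverse-bump it up through P; the value ejected from row 1 is w(i).

Step i=10: Q has 10 at row 1, column 4; remove that cell from P, ejecting 9. So w(10) = 9. P is now [[1, 2, 8], [3, 6], [4, 7], [5, 10]].
Step i=9: Q has 9 at row 4, column 2; remove 10 from row 4 of P and reverse-bump: 10 enters row 3 and ejects 7; 7 enters row 2 and ejects 6; 6 enters row 1 and ejects 2. So w(9) = 2. P is now [[1, 6, 8], [3, 7], [4, 10], [5]].
Step i=8: Q has 8 at row 3, column 2; remove 10 from row 3 of P and reverse-bump: 10 enters row 2 and ejects 7; 7 enters row 1 and ejects 6. So w(8) = 6. P is now [[1, 7, 8], [3, 10], [4], [5]].
Step i=7: Q has 7 at row 4, column 1; remove 5 from row 4 of P and reverse-bump: 5 enters row 3 and ejects 4; 4 enters row 2 and ejects 3; 3 enters row 1 and ejects 1. So w(7) = 1. P is now [[3, 7, 8], [4, 10], [5]].
Step i=6: Q has 6 at row 3, column 1; remove 5 from row 3 of P and reverse-bump: 5 enters row 2 and ejects 4; 4 enters row 1 and ejects 3. So w(6) = 3. P is now [[4, 7, 8], [5, 10]].
Step i=5: Q has 5 at row 2, column 2; remove 10 from row 2 of P and reverse-bump: 10 enters row 1 and ejects 8. So w(5) = 8. P is now [[4, 7, 10], [5]].
Step i=4: Q has 4 at row 1, column 3; remove that cell from P, ejecting 10. So w(4) = 10. P is now [[4, 7], [5]].
Step i=3: Q has 3 at row 1, column 2; remove that cell from P, ejecting 7. So w(3) = 7. P is now [[4], [5]].
Step i=2: Q has 2 at row 2, column 1; remove 5 from row 2 of P and reverse-bump: 5 enters row 1 and ejects 4. So w(2) = 4. P is now [[5]].
Step i=1: Q has 1 at row 1, column 1; remove that cell from P, ejecting 5. So w(1) = 5. P is now [].

So w = 5 4 7 10 8 3 1 6 2 9.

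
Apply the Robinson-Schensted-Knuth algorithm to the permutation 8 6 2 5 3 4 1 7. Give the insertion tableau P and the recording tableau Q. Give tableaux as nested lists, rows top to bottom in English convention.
Insert each entry of the permutation into P by Schensted row insertion, recording in Q the position of each new cell.

Insert 8: appended to row 1. P = [[8]].
Insert 6: 6 bumps 8 from row 1; 8 starts row 2. P = [[6], [8]].
Insert 2: 2 bumps 6 from row 1; 6 bumps 8 from row 2; 8 starts row 3. P = [[2], [6], [8]].
Insert 5: appended to row 1. P = [[2, 5], [6], [8]].
Insert 3: 3 bumps 5 from row 1; 5 bumps 6 from row 2; 6 bumps 8 from row 3; 8 starts row 4. P = [[2, 3], [5], [6], [8]].
Insert 4: appended to row 1. P = [[2, 3, 4], [5], [6], [8]].
Insert 1: 1 bumps 2 from row 1; 2 bumps 5 from row 2; 5 bumps 6 from row 3; 6 bumps 8 from row 4; 8 starts row 5. P = [[1, 3, 4], [2], [5], [6], [8]].
Insert 7: appended to row 1. P = [[1, 3, 4, 7], [2], [5], [6], [8]].

So P = [[1, 3, 4, 7], [2], [5], [6], [8]], Q = [[1, 4, 6, 8], [2], [3], [5], [7]].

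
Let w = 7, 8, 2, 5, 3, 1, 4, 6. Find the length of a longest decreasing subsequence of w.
4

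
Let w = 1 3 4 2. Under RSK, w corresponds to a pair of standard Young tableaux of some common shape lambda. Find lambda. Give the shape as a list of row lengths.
Row-insert each entry into an empty tableau.

After inserting 1: P = [[1]].
After inserting 3: P = [[1, 3]].
After inserting 4: P = [[1, 3, 4]].
After inserting 2: P = [[1, 2, 4], [3]].

The final insertion tableau P = [[1, 2, 4], [3]] has shape [3, 1].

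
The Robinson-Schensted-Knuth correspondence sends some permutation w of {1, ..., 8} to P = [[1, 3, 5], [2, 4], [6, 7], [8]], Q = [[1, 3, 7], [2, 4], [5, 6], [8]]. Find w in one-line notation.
6 2 8 7 1 4 5 3

Reverse the RSK construction: for i from n down to 1, find the cell of Q containing i, remove the entry at that cell from P, and reverse-bump it up through P; the value ejected from row 1 is w(i).

Step i=8: Q has 8 at row 4, column 1; remove 8 from row 4 of P and reverse-bump: 8 enters row 3 and ejects 7; 7 enters row 2 and ejects 4; 4 enters row 1 and ejects 3. So w(8) = 3. P is now [[1, 4, 5], [2, 7], [6, 8]].
Step i=7: Q has 7 at row 1, column 3; remove that cell from P, ejecting 5. So w(7) = 5. P is now [[1, 4], [2, 7], [6, 8]].
Step i=6: Q has 6 at row 3, column 2; remove 8 from row 3 of P and reverse-bump: 8 enters row 2 and ejects 7; 7 enters row 1 and ejects 4. So w(6) = 4. P is now [[1, 7], [2, 8], [6]].
Step i=5: Q has 5 at row 3, column 1; remove 6 from row 3 of P and reverse-bump: 6 enters row 2 and ejects 2; 2 enters row 1 and ejects 1. So w(5) = 1. P is now [[2, 7], [6, 8]].
Step i=4: Q has 4 at row 2, column 2; remove 8 from row 2 of P and reverse-bump: 8 enters row 1 and ejects 7. So w(4) = 7. P is now [[2, 8], [6]].
Step i=3: Q has 3 at row 1, column 2; remove that cell from P, ejecting 8. So w(3) = 8. P is now [[2], [6]].
Step i=2: Q has 2 at row 2, column 1; remove 6 from row 2 of P and reverse-bump: 6 enters row 1 and ejects 2. So w(2) = 2. P is now [[6]].
Step i=1: Q has 1 at row 1, column 1; remove that cell from P, ejecting 6. So w(1) = 6. P is now [].

So w = 6 2 8 7 1 4 5 3.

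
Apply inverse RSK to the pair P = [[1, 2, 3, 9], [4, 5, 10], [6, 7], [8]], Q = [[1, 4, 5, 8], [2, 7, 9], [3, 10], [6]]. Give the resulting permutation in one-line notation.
Reverse the RSK construction: for i from n down to 1, find the cell of Q containing i, remove the entry at that cell from P, and reverse-bump it up through P; the value ejected from row 1 is w(i).

Step i=10: Q has 10 at row 3, column 2; remove 7 from row 3 of P and reverse-bump: 7 enters row 2 and ejects 5; 5 enters row 1 and ejects 3. So w(10) = 3. P is now [[1, 2, 5, 9], [4, 7, 10], [6], [8]].
Step i=9: Q has 9 at row 2, column 3; remove 10 from row 2 of P and reverse-bump: 10 enters row 1 and ejects 9. So w(9) = 9. P is now [[1, 2, 5, 10], [4, 7], [6], [8]].
Step i=8: Q has 8 at row 1, column 4; remove that cell from P, ejecting 10. So w(8) = 10. P is now [[1, 2, 5], [4, 7], [6], [8]].
Step i=7: Q has 7 at row 2, column 2; remove 7 from row 2 of P and reverse-bump: 7 enters row 1 and ejects 5. So w(7) = 5. P is now [[1, 2, 7], [4], [6], [8]].
Step i=6: Q has 6 at row 4, column 1; remove 8 from row 4 of P and reverse-bump: 8 enters row 3 and ejects 6; 6 enters row 2 and ejects 4; 4 enters row 1 and ejects 2. So w(6) = 2. P is now [[1, 4, 7], [6], [8]].
Step i=5: Q has 5 at row 1, column 3; remove that cell from P, ejecting 7. So w(5) = 7. P is now [[1, 4], [6], [8]].
Step i=4: Q has 4 at row 1, column 2; remove that cell from P, ejecting 4. So w(4) = 4. P is now [[1], [6], [8]].
Step i=3: Q has 3 at row 3, column 1; remove 8 from row 3 of P and reverse-bump: 8 enters row 2 and ejects 6; 6 enters row 1 and ejects 1. So w(3) = 1. P is now [[6], [8]].
Step i=2: Q has 2 at row 2, column 1; remove 8 from row 2 of P and reverse-bump: 8 enters row 1 and ejects 6. So w(2) = 6. P is now [[8]].
Step i=1: Q has 1 at row 1, column 1; remove that cell from P, ejecting 8. So w(1) = 8. P is now [].

So w = 8 6 1 4 7 2 5 10 9 3.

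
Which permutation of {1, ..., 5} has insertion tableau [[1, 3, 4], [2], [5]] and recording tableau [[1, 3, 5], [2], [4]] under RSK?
5 2 3 1 4

Reverse the RSK construction: for i from n down to 1, find the cell of Q containing i, remove the entry at that cell from P, and reverse-bump it up through P; the value ejected from row 1 is w(i).

Step i=5: Q has 5 at row 1, column 3; remove that cell from P, ejecting 4. So w(5) = 4. P is now [[1, 3], [2], [5]].
Step i=4: Q has 4 at row 3, column 1; remove 5 from row 3 of P and reverse-bump: 5 enters row 2 and ejects 2; 2 enters row 1 and ejects 1. So w(4) = 1. P is now [[2, 3], [5]].
Step i=3: Q has 3 at row 1, column 2; remove that cell from P, ejecting 3. So w(3) = 3. P is now [[2], [5]].
Step i=2: Q has 2 at row 2, column 1; remove 5 from row 2 of P and reverse-bump: 5 enters row 1 and ejects 2. So w(2) = 2. P is now [[5]].
Step i=1: Q has 1 at row 1, column 1; remove that cell from P, ejecting 5. So w(1) = 5. P is now [].

So w = 5 2 3 1 4.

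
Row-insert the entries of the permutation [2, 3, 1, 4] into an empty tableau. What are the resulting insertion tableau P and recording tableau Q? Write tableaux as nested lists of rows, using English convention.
P = [[1, 3, 4], [2]], Q = [[1, 2, 4], [3]]

Insert each entry of the permutation into P by Schensted row insertion, recording in Q the position of each new cell.

Insert 2: appended to row 1. P = [[2]], Q = [[1]].
Insert 3: appended to row 1. P = [[2, 3]], Q = [[1, 2]].
Insert 1: 1 bumps 2 from row 1; 2 starts row 2. P = [[1, 3], [2]], Q = [[1, 2], [3]].
Insert 4: appended to row 1. P = [[1, 3, 4], [2]], Q = [[1, 2, 4], [3]].

So P = [[1, 3, 4], [2]], Q = [[1, 2, 4], [3]].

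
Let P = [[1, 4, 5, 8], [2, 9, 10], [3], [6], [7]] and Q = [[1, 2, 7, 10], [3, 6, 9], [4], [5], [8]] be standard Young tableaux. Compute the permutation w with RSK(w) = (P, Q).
Reverse RSK: for i = n, n-1, ..., 1, locate i in Q, remove the corresponding corner cell from P, and reverse-bump its entry up through P; the value ejected from row 1 is w(i).

So w = 7 9 6 3 2 4 10 1 5 8.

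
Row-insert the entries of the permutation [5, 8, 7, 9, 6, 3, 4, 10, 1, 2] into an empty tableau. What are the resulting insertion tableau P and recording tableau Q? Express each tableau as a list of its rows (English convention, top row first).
Insert each entry of the permutation into P by Schensted row insertion, recording in Q the position of each new cell.

After inserting 5: P = [[5]].
After inserting 8: P = [[5, 8]].
After inserting 7: P = [[5, 7], [8]].
After inserting 9: P = [[5, 7, 9], [8]].
After inserting 6: P = [[5, 6, 9], [7], [8]].
After inserting 3: P = [[3, 6, 9], [5], [7], [8]].
After inserting 4: P = [[3, 4, 9], [5, 6], [7], [8]].
After inserting 10: P = [[3, 4, 9, 10], [5, 6], [7], [8]].
After inserting 1: P = [[1, 4, 9, 10], [3, 6], [5], [7], [8]].
After inserting 2: P = [[1, 2, 9, 10], [3, 4], [5, 6], [7], [8]].

So P = [[1, 2, 9, 10], [3, 4], [5, 6], [7], [8]], Q = [[1, 2, 4, 8], [3, 7], [5, 10], [6], [9]].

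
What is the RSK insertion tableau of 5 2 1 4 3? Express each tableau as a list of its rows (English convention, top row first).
P = [[1, 3], [2, 4], [5]]

After inserting 5: P = [[5]].
After inserting 2: P = [[2], [5]].
After inserting 1: P = [[1], [2], [5]].
After inserting 4: P = [[1, 4], [2], [5]].
After inserting 3: P = [[1, 3], [2, 4], [5]].

So P = [[1, 3], [2, 4], [5]].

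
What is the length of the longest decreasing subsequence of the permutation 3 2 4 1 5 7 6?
3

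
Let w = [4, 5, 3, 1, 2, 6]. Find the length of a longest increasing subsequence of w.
3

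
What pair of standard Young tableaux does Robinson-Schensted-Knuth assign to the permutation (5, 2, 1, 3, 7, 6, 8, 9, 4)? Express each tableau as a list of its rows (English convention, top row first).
Insert each entry of the permutation into P by Schensted row insertion, recording in Q the position of each new cell.

Insert 5: appended to row 1. P = [[5]], Q = [[1]].
Insert 2: 2 bumps 5 from row 1; 5 starts row 2. P = [[2], [5]], Q = [[1], [2]].
Insert 1: 1 bumps 2 from row 1; 2 bumps 5 from row 2; 5 starts row 3. P = [[1], [2], [5]], Q = [[1], [2], [3]].
Insert 3: appended to row 1. P = [[1, 3], [2], [5]], Q = [[1, 4], [2], [3]].
Insert 7: appended to row 1. P = [[1, 3, 7], [2], [5]], Q = [[1, 4, 5], [2], [3]].
Insert 6: 6 bumps 7 from row 1; 7 appends to row 2. P = [[1, 3, 6], [2, 7], [5]], Q = [[1, 4, 5], [2, 6], [3]].
Insert 8: appended to row 1. P = [[1, 3, 6, 8], [2, 7], [5]], Q = [[1, 4, 5, 7], [2, 6], [3]].
Insert 9: appended to row 1. P = [[1, 3, 6, 8, 9], [2, 7], [5]], Q = [[1, 4, 5, 7, 8], [2, 6], [3]].
Insert 4: 4 bumps 6 from row 1; 6 bumps 7 from row 2; 7 appends to row 3. P = [[1, 3, 4, 8, 9], [2, 6], [5, 7]], Q = [[1, 4, 5, 7, 8], [2, 6], [3, 9]].

So P = [[1, 3, 4, 8, 9], [2, 6], [5, 7]], Q = [[1, 4, 5, 7, 8], [2, 6], [3, 9]].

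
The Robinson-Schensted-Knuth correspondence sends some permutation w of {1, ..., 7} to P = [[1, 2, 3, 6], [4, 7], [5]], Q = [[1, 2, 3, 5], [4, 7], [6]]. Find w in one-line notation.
1 2 5 4 7 3 6

Reverse RSK: for i = n, n-1, ..., 1, locate i in Q, remove the corresponding corner cell from P, and reverse-bump its entry up through P; the value ejected from row 1 is w(i).

So w = 1 2 5 4 7 3 6.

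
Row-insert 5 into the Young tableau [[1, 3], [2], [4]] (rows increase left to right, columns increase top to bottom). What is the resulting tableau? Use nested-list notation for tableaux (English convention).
5 is larger than every entry of row 1, so it is appended to row 1. The new tableau is [[1, 3, 5], [2], [4]].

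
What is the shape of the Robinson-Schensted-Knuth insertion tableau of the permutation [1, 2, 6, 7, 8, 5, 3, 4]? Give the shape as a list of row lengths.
[5, 2, 1]

Row-insert each entry into an empty tableau.

After inserting 1: P = [[1]].
After inserting 2: P = [[1, 2]].
After inserting 6: P = [[1, 2, 6]].
After inserting 7: P = [[1, 2, 6, 7]].
After inserting 8: P = [[1, 2, 6, 7, 8]].
After inserting 5: P = [[1, 2, 5, 7, 8], [6]].
After inserting 3: P = [[1, 2, 3, 7, 8], [5], [6]].
After inserting 4: P = [[1, 2, 3, 4, 8], [5, 7], [6]].

The final insertion tableau P = [[1, 2, 3, 4, 8], [5, 7], [6]] has shape [5, 2, 1].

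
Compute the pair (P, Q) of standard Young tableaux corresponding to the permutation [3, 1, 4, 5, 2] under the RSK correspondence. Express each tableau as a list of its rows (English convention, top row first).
Insert each entry of the permutation into P by Schensted row insertion, recording in Q the position of each new cell.

Insert 3: appended to row 1. P = [[3]], Q = [[1]].
Insert 1: 1 bumps 3 from row 1; 3 starts row 2. P = [[1], [3]], Q = [[1], [2]].
Insert 4: appended to row 1. P = [[1, 4], [3]], Q = [[1, 3], [2]].
Insert 5: appended to row 1. P = [[1, 4, 5], [3]], Q = [[1, 3, 4], [2]].
Insert 2: 2 bumps 4 from row 1; 4 appends to row 2. P = [[1, 2, 5], [3, 4]], Q = [[1, 3, 4], [2, 5]].

So P = [[1, 2, 5], [3, 4]], Q = [[1, 3, 4], [2, 5]].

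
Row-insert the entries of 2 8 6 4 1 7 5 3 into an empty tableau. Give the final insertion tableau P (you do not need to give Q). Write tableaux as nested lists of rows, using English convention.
After inserting 2: P = [[2]].
After inserting 8: P = [[2, 8]].
After inserting 6: P = [[2, 6], [8]].
After inserting 4: P = [[2, 4], [6], [8]].
After inserting 1: P = [[1, 4], [2], [6], [8]].
After inserting 7: P = [[1, 4, 7], [2], [6], [8]].
After inserting 5: P = [[1, 4, 5], [2, 7], [6], [8]].
After inserting 3: P = [[1, 3, 5], [2, 4], [6, 7], [8]].

So P = [[1, 3, 5], [2, 4], [6, 7], [8]].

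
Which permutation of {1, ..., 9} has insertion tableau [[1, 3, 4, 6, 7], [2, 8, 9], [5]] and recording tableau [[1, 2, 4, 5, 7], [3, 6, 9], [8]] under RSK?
2 5 3 4 8 6 9 1 7

Reverse the RSK construction: for i from n down to 1, find the cell of Q containing i, remove the entry at that cell from P, and reverse-bump it up through P; the value ejected from row 1 is w(i).

Step i=9: Q has 9 at row 2, column 3; remove 9 from row 2 of P and reverse-bump: 9 enters row 1 and ejects 7. So w(9) = 7. P is now [[1, 3, 4, 6, 9], [2, 8], [5]].
Step i=8: Q has 8 at row 3, column 1; remove 5 from row 3 of P and reverse-bump: 5 enters row 2 and ejects 2; 2 enters row 1 and ejects 1. So w(8) = 1. P is now [[2, 3, 4, 6, 9], [5, 8]].
Step i=7: Q has 7 at row 1, column 5; remove that cell from P, ejecting 9. So w(7) = 9. P is now [[2, 3, 4, 6], [5, 8]].
Step i=6: Q has 6 at row 2, column 2; remove 8 from row 2 of P and reverse-bump: 8 enters row 1 and ejects 6. So w(6) = 6. P is now [[2, 3, 4, 8], [5]].
Step i=5: Q has 5 at row 1, column 4; remove that cell from P, ejecting 8. So w(5) = 8. P is now [[2, 3, 4], [5]].
Step i=4: Q has 4 at row 1, column 3; remove that cell from P, ejecting 4. So w(4) = 4. P is now [[2, 3], [5]].
Step i=3: Q has 3 at row 2, column 1; remove 5 from row 2 of P and reverse-bump: 5 enters row 1 and ejects 3. So w(3) = 3. P is now [[2, 5]].
Step i=2: Q has 2 at row 1, column 2; remove that cell from P, ejecting 5. So w(2) = 5. P is now [[2]].
Step i=1: Q has 1 at row 1, column 1; remove that cell from P, ejecting 2. So w(1) = 2. P is now [].

So w = 2 5 3 4 8 6 9 1 7.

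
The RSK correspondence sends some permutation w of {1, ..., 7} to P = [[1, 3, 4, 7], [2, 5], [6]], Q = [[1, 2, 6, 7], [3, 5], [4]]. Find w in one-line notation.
2 6 5 1 3 4 7

Reverse the RSK construction: for i from n down to 1, find the cell of Q containing i, remove the entry at that cell from P, and reverse-bump it up through P; the value ejected from row 1 is w(i).

Step i=7: Q has 7 at row 1, column 4; remove that cell from P, ejecting 7. So w(7) = 7. P is now [[1, 3, 4], [2, 5], [6]].
Step i=6: Q has 6 at row 1, column 3; remove that cell from P, ejecting 4. So w(6) = 4. P is now [[1, 3], [2, 5], [6]].
Step i=5: Q has 5 at row 2, column 2; remove 5 from row 2 of P and reverse-bump: 5 enters row 1 and ejects 3. So w(5) = 3. P is now [[1, 5], [2], [6]].
Step i=4: Q has 4 at row 3, column 1; remove 6 from row 3 of P and reverse-bump: 6 enters row 2 and ejects 2; 2 enters row 1 and ejects 1. So w(4) = 1. P is now [[2, 5], [6]].
Step i=3: Q has 3 at row 2, column 1; remove 6 from row 2 of P and reverse-bump: 6 enters row 1 and ejects 5. So w(3) = 5. P is now [[2, 6]].
Step i=2: Q has 2 at row 1, column 2; remove that cell from P, ejecting 6. So w(2) = 6. P is now [[2]].
Step i=1: Q has 1 at row 1, column 1; remove that cell from P, ejecting 2. So w(1) = 2. P is now [].

So w = 2 6 5 1 3 4 7.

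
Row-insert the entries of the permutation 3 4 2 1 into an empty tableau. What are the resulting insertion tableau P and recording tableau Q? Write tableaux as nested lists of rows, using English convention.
P = [[1, 4], [2], [3]], Q = [[1, 2], [3], [4]]

Insert each entry of the permutation into P by Schensted row insertion, recording in Q the position of each new cell.

After inserting 3: P = [[3]].
After inserting 4: P = [[3, 4]].
After inserting 2: P = [[2, 4], [3]].
After inserting 1: P = [[1, 4], [2], [3]].

So P = [[1, 4], [2], [3]], Q = [[1, 2], [3], [4]].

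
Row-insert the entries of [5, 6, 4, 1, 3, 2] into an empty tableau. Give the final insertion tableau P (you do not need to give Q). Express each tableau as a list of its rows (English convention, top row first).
Insert 5: appended to row 1. P = [[5]].
Insert 6: appended to row 1. P = [[5, 6]].
Insert 4: 4 bumps 5 from row 1; 5 starts row 2. P = [[4, 6], [5]].
Insert 1: 1 bumps 4 from row 1; 4 bumps 5 from row 2; 5 starts row 3. P = [[1, 6], [4], [5]].
Insert 3: 3 bumps 6 from row 1; 6 appends to row 2. P = [[1, 3], [4, 6], [5]].
Insert 2: 2 bumps 3 from row 1; 3 bumps 4 from row 2; 4 bumps 5 from row 3; 5 starts row 4. P = [[1, 2], [3, 6], [4], [5]].

So P = [[1, 2], [3, 6], [4], [5]].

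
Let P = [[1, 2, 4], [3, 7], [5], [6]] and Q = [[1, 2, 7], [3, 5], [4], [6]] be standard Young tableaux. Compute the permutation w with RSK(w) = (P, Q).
Reverse the RSK construction: for i from n down to 1, find the cell of Q containing i, remove the entry at that cell from P, and reverse-bump it up through P; the value ejected from row 1 is w(i).

Step i=7: Q has 7 at row 1, column 3; remove that cell from P, ejecting 4. So w(7) = 4. P is now [[1, 2], [3, 7], [5], [6]].
Step i=6: Q has 6 at row 4, column 1; remove 6 from row 4 of P and reverse-bump: 6 enters row 3 and ejects 5; 5 enters row 2 and ejects 3; 3 enters row 1 and ejects 2. So w(6) = 2. P is now [[1, 3], [5, 7], [6]].
Step i=5: Q has 5 at row 2, column 2; remove 7 from row 2 of P and reverse-bump: 7 enters row 1 and ejects 3. So w(5) = 3. P is now [[1, 7], [5], [6]].
Step i=4: Q has 4 at row 3, column 1; remove 6 from row 3 of P and reverse-bump: 6 enters row 2 and ejects 5; 5 enters row 1 and ejects 1. So w(4) = 1. P is now [[5, 7], [6]].
Step i=3: Q has 3 at row 2, column 1; remove 6 from row 2 of P and reverse-bump: 6 enters row 1 and ejects 5. So w(3) = 5. P is now [[6, 7]].
Step i=2: Q has 2 at row 1, column 2; remove that cell from P, ejecting 7. So w(2) = 7. P is now [[6]].
Step i=1: Q has 1 at row 1, column 1; remove that cell from P, ejecting 6. So w(1) = 6. P is now [].

So w = 6 7 5 1 3 2 4.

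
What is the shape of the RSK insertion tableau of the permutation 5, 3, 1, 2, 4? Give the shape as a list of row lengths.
Row-insert each entry into an empty tableau.

After inserting 5: P = [[5]].
After inserting 3: P = [[3], [5]].
After inserting 1: P = [[1], [3], [5]].
After inserting 2: P = [[1, 2], [3], [5]].
After inserting 4: P = [[1, 2, 4], [3], [5]].

The final insertion tableau P = [[1, 2, 4], [3], [5]] has shape [3, 1, 1].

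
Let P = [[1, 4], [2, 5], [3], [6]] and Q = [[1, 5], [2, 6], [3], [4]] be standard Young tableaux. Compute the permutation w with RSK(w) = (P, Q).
Reverse the RSK construction: for i from n down to 1, find the cell of Q containing i, remove the entry at that cell from P, and reverse-bump it up through P; the value ejected from row 1 is w(i).

Step i=6: Q has 6 at row 2, column 2; remove 5 from row 2 of P and reverse-bump: 5 enters row 1 and ejects 4. So w(6) = 4. P is now [[1, 5], [2], [3], [6]].
Step i=5: Q has 5 at row 1, column 2; remove that cell from P, ejecting 5. So w(5) = 5. P is now [[1], [2], [3], [6]].
Step i=4: Q has 4 at row 4, column 1; remove 6 from row 4 of P and reverse-bump: 6 enters row 3 and ejects 3; 3 enters row 2 and ejects 2; 2 enters row 1 and ejects 1. So w(4) = 1. P is now [[2], [3], [6]].
Step i=3: Q has 3 at row 3, column 1; remove 6 from row 3 of P and reverse-bump: 6 enters row 2 and ejects 3; 3 enters row 1 and ejects 2. So w(3) = 2. P is now [[3], [6]].
Step i=2: Q has 2 at row 2, column 1; remove 6 from row 2 of P and reverse-bump: 6 enters row 1 and ejects 3. So w(2) = 3. P is now [[6]].
Step i=1: Q has 1 at row 1, column 1; remove that cell from P, ejecting 6. So w(1) = 6. P is now [].

So w = 6 3 2 1 5 4.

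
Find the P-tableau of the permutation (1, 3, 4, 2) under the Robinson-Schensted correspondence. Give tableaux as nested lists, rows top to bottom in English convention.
Insert 1: appended to row 1. P = [[1]].
Insert 3: appended to row 1. P = [[1, 3]].
Insert 4: appended to row 1. P = [[1, 3, 4]].
Insert 2: 2 bumps 3 from row 1; 3 starts row 2. P = [[1, 2, 4], [3]].

So P = [[1, 2, 4], [3]].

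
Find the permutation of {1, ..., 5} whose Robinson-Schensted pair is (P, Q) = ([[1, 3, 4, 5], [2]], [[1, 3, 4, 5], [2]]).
2 1 3 4 5

Reverse RSK: for i = n, n-1, ..., 1, locate i in Q, remove the corresponding corner cell from P, and reverse-bump its entry up through P; the value ejected from row 1 is w(i).

So w = 2 1 3 4 5.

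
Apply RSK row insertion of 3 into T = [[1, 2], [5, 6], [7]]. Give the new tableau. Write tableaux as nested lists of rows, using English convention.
3 is larger than every entry of row 1, so it is appended to row 1. The new tableau is [[1, 2, 3], [5, 6], [7]].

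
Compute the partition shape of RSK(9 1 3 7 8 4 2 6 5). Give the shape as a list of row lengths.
RSK row insertion gives P = [[1, 2, 4, 5], [3, 6], [7, 8], [9]], which has shape [4, 2, 2, 1].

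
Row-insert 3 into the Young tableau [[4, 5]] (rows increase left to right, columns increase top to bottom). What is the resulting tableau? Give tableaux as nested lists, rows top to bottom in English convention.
In row 1, 3 replaces 4 (the leftmost entry greater than 3); 4 is bumped to row 2. 4 starts a new row 2. The new tableau is [[3, 5], [4]].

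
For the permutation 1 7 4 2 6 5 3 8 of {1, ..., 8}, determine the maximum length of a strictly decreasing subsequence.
4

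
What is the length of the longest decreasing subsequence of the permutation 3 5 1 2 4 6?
2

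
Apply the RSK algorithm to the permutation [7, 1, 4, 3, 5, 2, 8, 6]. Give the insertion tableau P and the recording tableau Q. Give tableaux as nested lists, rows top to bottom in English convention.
Insert each entry of the permutation into P by Schensted row insertion, recording in Q the position of each new cell.

Insert 7: appended to row 1. P = [[7]], Q = [[1]].
Insert 1: 1 bumps 7 from row 1; 7 starts row 2. P = [[1], [7]], Q = [[1], [2]].
Insert 4: appended to row 1. P = [[1, 4], [7]], Q = [[1, 3], [2]].
Insert 3: 3 bumps 4 from row 1; 4 bumps 7 from row 2; 7 starts row 3. P = [[1, 3], [4], [7]], Q = [[1, 3], [2], [4]].
Insert 5: appended to row 1. P = [[1, 3, 5], [4], [7]], Q = [[1, 3, 5], [2], [4]].
Insert 2: 2 bumps 3 from row 1; 3 bumps 4 from row 2; 4 bumps 7 from row 3; 7 starts row 4. P = [[1, 2, 5], [3], [4], [7]], Q = [[1, 3, 5], [2], [4], [6]].
Insert 8: appended to row 1. P = [[1, 2, 5, 8], [3], [4], [7]], Q = [[1, 3, 5, 7], [2], [4], [6]].
Insert 6: 6 bumps 8 from row 1; 8 appends to row 2. P = [[1, 2, 5, 6], [3, 8], [4], [7]], Q = [[1, 3, 5, 7], [2, 8], [4], [6]].

So P = [[1, 2, 5, 6], [3, 8], [4], [7]], Q = [[1, 3, 5, 7], [2, 8], [4], [6]].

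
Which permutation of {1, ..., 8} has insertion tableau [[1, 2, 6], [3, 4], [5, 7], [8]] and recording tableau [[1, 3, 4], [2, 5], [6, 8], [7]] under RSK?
5 3 4 8 7 6 1 2

Reverse the RSK construction: for i from n down to 1, find the cell of Q containing i, remove the entry at that cell from P, and reverse-bump it up through P; the value ejected from row 1 is w(i).

Step i=8: Q has 8 at row 3, column 2; remove 7 from row 3 of P and reverse-bump: 7 enters row 2 and ejects 4; 4 enters row 1 and ejects 2. So w(8) = 2. P is now [[1, 4, 6], [3, 7], [5], [8]].
Step i=7: Q has 7 at row 4, column 1; remove 8 from row 4 of P and reverse-bump: 8 enters row 3 and ejects 5; 5 enters row 2 and ejects 3; 3 enters row 1 and ejects 1. So w(7) = 1. P is now [[3, 4, 6], [5, 7], [8]].
Step i=6: Q has 6 at row 3, column 1; remove 8 from row 3 of P and reverse-bump: 8 enters row 2 and ejects 7; 7 enters row 1 and ejects 6. So w(6) = 6. P is now [[3, 4, 7], [5, 8]].
Step i=5: Q has 5 at row 2, column 2; remove 8 from row 2 of P and reverse-bump: 8 enters row 1 and ejects 7. So w(5) = 7. P is now [[3, 4, 8], [5]].
Step i=4: Q has 4 at row 1, column 3; remove that cell from P, ejecting 8. So w(4) = 8. P is now [[3, 4], [5]].
Step i=3: Q has 3 at row 1, column 2; remove that cell from P, ejecting 4. So w(3) = 4. P is now [[3], [5]].
Step i=2: Q has 2 at row 2, column 1; remove 5 from row 2 of P and reverse-bump: 5 enters row 1 and ejects 3. So w(2) = 3. P is now [[5]].
Step i=1: Q has 1 at row 1, column 1; remove that cell from P, ejecting 5. So w(1) = 5. P is now [].

So w = 5 3 4 8 7 6 1 2.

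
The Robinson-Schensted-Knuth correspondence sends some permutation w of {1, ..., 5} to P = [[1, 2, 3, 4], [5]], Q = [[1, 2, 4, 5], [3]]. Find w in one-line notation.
Reverse the RSK construction: for i from n down to 1, find the cell of Q containing i, remove the entry at that cell from P, and reverse-bump it up through P; the value ejected from row 1 is w(i).

Step i=5: Q has 5 at row 1, column 4; remove that cell from P, ejecting 4. So w(5) = 4. P is now [[1, 2, 3], [5]].
Step i=4: Q has 4 at row 1, column 3; remove that cell from P, ejecting 3. So w(4) = 3. P is now [[1, 2], [5]].
Step i=3: Q has 3 at row 2, column 1; remove 5 from row 2 of P and reverse-bump: 5 enters row 1 and ejects 2. So w(3) = 2. P is now [[1, 5]].
Step i=2: Q has 2 at row 1, column 2; remove that cell from P, ejecting 5. So w(2) = 5. P is now [[1]].
Step i=1: Q has 1 at row 1, column 1; remove that cell from P, ejecting 1. So w(1) = 1. P is now [].

So w = 1 5 2 3 4.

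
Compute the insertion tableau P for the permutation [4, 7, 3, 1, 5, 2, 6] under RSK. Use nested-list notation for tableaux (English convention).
P = [[1, 2, 6], [3, 5], [4, 7]]

After inserting 4: P = [[4]].
After inserting 7: P = [[4, 7]].
After inserting 3: P = [[3, 7], [4]].
After inserting 1: P = [[1, 7], [3], [4]].
After inserting 5: P = [[1, 5], [3, 7], [4]].
After inserting 2: P = [[1, 2], [3, 5], [4, 7]].
After inserting 6: P = [[1, 2, 6], [3, 5], [4, 7]].

So P = [[1, 2, 6], [3, 5], [4, 7]].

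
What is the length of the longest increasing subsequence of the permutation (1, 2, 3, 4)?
4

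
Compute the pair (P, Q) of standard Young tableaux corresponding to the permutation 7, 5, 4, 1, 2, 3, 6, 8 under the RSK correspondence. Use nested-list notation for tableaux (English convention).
Insert each entry of the permutation into P by Schensted row insertion, recording in Q the position of each new cell.

After inserting 7: P = [[7]].
After inserting 5: P = [[5], [7]].
After inserting 4: P = [[4], [5], [7]].
After inserting 1: P = [[1], [4], [5], [7]].
After inserting 2: P = [[1, 2], [4], [5], [7]].
After inserting 3: P = [[1, 2, 3], [4], [5], [7]].
After inserting 6: P = [[1, 2, 3, 6], [4], [5], [7]].
After inserting 8: P = [[1, 2, 3, 6, 8], [4], [5], [7]].

So P = [[1, 2, 3, 6, 8], [4], [5], [7]], Q = [[1, 5, 6, 7, 8], [2], [3], [4]].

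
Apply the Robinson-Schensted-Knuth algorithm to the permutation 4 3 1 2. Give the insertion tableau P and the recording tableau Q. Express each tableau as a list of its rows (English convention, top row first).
P = [[1, 2], [3], [4]], Q = [[1, 4], [2], [3]]

Insert each entry of the permutation into P by Schensted row insertion, recording in Q the position of each new cell.

Insert 4: appended to row 1. P = [[4]].
Insert 3: 3 bumps 4 from row 1; 4 starts row 2. P = [[3], [4]].
Insert 1: 1 bumps 3 from row 1; 3 bumps 4 from row 2; 4 starts row 3. P = [[1], [3], [4]].
Insert 2: appended to row 1. P = [[1, 2], [3], [4]].

So P = [[1, 2], [3], [4]], Q = [[1, 4], [2], [3]].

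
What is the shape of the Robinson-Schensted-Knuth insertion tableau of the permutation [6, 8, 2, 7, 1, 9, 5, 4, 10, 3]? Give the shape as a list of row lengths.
[4, 2, 2, 1, 1]

Row-insert each entry into an empty tableau.

After inserting 6: P = [[6]].
After inserting 8: P = [[6, 8]].
After inserting 2: P = [[2, 8], [6]].
After inserting 7: P = [[2, 7], [6, 8]].
After inserting 1: P = [[1, 7], [2, 8], [6]].
After inserting 9: P = [[1, 7, 9], [2, 8], [6]].
After inserting 5: P = [[1, 5, 9], [2, 7], [6, 8]].
After inserting 4: P = [[1, 4, 9], [2, 5], [6, 7], [8]].
After inserting 10: P = [[1, 4, 9, 10], [2, 5], [6, 7], [8]].
After inserting 3: P = [[1, 3, 9, 10], [2, 4], [5, 7], [6], [8]].

The final insertion tableau P = [[1, 3, 9, 10], [2, 4], [5, 7], [6], [8]] has shape [4, 2, 2, 1, 1].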